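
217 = 217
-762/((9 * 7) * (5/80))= -4064/21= -193.52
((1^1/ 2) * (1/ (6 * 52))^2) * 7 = 7/ 194688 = 0.00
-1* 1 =-1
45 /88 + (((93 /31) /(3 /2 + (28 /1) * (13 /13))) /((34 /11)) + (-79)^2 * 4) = 2203470535 /88264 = 24964.54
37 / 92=0.40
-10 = -10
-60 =-60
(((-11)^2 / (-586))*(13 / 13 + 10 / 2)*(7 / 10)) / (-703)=2541 / 2059790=0.00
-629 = -629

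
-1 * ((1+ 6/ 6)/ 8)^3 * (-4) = 0.06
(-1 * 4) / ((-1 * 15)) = 4 / 15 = 0.27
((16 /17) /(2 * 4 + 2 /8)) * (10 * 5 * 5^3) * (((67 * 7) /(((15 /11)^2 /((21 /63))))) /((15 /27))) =16508800 /153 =107900.65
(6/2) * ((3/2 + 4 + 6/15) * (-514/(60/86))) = -652009/50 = -13040.18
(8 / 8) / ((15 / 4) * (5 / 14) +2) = 56 / 187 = 0.30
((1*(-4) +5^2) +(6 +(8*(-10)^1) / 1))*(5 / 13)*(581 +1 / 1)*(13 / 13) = -154230 / 13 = -11863.85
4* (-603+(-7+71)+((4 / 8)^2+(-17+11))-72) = -2467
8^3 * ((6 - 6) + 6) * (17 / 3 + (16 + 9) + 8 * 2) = 143360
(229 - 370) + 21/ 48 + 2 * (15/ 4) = -2129/ 16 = -133.06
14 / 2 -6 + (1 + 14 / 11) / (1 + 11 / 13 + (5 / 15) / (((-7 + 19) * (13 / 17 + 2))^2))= 562116959 / 251973359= 2.23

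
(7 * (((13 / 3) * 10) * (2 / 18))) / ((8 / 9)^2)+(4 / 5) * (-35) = 469 / 32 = 14.66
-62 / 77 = -0.81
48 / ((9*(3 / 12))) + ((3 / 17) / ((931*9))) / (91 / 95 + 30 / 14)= 15704197 / 736134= 21.33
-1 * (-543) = 543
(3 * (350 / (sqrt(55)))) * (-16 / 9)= -251.70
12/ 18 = 2/ 3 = 0.67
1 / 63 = 0.02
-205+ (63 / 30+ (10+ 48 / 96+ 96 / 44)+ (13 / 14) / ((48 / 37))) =-7004009 / 36960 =-189.50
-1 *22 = -22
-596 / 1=-596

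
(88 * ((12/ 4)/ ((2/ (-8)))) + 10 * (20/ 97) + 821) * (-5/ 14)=112975/ 1358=83.19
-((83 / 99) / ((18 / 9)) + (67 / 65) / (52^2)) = -7300673 / 17400240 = -0.42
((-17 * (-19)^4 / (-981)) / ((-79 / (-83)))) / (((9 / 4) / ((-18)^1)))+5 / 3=-1470934283 / 77499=-18980.04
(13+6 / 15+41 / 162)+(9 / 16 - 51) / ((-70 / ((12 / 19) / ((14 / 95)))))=5315633 / 317520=16.74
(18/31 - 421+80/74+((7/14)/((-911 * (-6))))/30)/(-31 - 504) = 157742527613/201251014200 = 0.78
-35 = -35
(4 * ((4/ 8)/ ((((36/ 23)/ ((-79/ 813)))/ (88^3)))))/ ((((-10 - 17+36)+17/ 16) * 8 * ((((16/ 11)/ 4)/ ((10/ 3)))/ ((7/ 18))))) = -740248960/ 197559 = -3746.98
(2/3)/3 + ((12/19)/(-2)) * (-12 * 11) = 7166/171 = 41.91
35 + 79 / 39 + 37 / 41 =37.93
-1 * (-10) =10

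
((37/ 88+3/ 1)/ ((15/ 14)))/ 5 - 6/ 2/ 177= 121013/ 194700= 0.62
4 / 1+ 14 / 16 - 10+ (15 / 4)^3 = 47.61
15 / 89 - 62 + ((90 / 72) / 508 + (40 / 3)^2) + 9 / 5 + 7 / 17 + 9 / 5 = 16596387497 / 138348720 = 119.96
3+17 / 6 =35 / 6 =5.83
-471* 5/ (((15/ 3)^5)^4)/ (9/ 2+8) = -942/ 476837158203125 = -0.00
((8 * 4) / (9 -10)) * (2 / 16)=-4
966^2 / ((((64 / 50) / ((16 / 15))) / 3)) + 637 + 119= 2333646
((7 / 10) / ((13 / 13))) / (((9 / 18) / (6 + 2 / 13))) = 112 / 13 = 8.62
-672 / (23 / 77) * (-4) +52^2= 269168 / 23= 11702.96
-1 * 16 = -16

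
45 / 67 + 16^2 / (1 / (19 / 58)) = 84.53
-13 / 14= -0.93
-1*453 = -453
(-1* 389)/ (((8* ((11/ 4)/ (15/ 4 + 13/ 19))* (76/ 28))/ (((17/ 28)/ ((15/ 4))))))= -2228581/ 476520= -4.68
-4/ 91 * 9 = -36/ 91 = -0.40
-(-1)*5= 5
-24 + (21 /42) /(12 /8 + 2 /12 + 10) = -1677 /70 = -23.96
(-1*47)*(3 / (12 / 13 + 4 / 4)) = -1833 / 25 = -73.32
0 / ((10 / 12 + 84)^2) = 0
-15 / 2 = -7.50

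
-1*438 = -438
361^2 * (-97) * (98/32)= -619415713/16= -38713482.06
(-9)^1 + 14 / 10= -38 / 5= -7.60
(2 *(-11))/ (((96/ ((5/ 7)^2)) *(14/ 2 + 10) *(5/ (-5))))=275/ 39984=0.01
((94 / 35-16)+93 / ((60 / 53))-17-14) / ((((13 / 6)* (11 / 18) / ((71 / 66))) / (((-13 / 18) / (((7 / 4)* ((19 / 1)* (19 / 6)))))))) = -2256522 / 10701845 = -0.21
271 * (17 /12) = 383.92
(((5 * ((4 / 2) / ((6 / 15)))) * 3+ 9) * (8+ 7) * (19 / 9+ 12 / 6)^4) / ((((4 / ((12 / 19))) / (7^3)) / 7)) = 629980478540 / 4617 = 136448013.55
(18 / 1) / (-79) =-18 / 79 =-0.23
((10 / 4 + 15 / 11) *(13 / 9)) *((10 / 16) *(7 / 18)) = 38675 / 28512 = 1.36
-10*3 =-30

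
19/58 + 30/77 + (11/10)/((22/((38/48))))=811147/1071840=0.76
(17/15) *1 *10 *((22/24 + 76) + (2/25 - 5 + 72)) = 734383/450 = 1631.96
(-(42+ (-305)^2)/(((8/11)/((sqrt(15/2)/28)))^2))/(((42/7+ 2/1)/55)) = -9290413275/802816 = -11572.28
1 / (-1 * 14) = -1 / 14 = -0.07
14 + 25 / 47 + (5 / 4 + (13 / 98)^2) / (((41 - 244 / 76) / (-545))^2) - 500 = -25808352474391 / 116350673656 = -221.82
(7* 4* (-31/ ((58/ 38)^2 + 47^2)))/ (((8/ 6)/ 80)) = -1880088/ 79829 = -23.55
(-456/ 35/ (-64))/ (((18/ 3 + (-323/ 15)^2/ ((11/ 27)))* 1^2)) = 1045/ 5873224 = 0.00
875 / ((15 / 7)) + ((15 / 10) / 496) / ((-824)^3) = 679875507404791 / 1665001242624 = 408.33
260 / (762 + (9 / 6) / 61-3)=31720 / 92601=0.34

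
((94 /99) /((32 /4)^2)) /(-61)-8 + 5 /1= -579791 /193248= -3.00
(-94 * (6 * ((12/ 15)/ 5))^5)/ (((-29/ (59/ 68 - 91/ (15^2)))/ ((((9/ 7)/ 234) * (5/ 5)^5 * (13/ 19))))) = 0.00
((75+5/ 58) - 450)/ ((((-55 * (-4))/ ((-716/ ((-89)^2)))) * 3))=778471/ 15160794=0.05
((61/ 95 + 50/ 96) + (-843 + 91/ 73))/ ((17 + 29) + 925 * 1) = -279815761/ 323226480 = -0.87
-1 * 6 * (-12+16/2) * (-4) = -96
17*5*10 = 850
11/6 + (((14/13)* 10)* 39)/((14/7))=1271/6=211.83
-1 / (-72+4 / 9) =9 / 644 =0.01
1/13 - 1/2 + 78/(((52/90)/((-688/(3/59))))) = -47492651/26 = -1826640.42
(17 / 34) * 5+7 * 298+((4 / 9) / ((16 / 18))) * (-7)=2085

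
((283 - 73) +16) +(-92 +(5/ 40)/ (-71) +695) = 470871/ 568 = 829.00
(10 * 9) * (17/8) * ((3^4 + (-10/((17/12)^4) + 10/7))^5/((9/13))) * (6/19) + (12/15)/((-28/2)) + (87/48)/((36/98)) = 31319524116064179277750297571087543976086213/109934954070690856345078908886560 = 284891410387.32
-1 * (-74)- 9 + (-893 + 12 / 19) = -15720 / 19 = -827.37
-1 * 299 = -299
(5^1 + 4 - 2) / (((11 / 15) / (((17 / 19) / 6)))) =595 / 418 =1.42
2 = 2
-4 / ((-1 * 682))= 2 / 341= 0.01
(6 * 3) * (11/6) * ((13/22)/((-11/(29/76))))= -1131/1672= -0.68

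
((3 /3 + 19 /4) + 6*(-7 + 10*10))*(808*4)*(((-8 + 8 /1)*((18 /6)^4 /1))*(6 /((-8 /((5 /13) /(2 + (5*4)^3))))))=0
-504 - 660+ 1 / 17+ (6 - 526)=-28627 / 17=-1683.94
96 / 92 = 24 / 23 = 1.04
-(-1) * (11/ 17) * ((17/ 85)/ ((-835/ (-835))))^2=11/ 425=0.03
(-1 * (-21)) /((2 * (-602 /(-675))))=11.77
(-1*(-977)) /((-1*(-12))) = 977 /12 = 81.42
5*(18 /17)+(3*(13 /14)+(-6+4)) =1447 /238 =6.08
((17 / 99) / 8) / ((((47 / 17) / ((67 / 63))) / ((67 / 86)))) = 1297321 / 201679632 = 0.01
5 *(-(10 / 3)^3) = -5000 / 27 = -185.19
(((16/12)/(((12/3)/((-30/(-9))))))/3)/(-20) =-1/54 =-0.02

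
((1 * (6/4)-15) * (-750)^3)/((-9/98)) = -62015625000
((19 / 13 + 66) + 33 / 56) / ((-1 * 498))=-49541 / 362544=-0.14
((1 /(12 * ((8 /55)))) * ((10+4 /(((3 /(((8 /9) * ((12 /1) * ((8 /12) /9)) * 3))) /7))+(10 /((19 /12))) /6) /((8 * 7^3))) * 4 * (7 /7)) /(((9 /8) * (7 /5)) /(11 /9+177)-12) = -57453275 /24864719607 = -0.00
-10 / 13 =-0.77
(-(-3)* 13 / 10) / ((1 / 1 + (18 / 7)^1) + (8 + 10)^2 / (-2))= -273 / 11090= -0.02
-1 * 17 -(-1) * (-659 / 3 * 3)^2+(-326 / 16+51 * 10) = 3478029 / 8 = 434753.62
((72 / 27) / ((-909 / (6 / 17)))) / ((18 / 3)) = -8 / 46359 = -0.00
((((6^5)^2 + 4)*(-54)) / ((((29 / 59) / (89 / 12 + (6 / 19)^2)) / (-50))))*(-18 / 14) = -3209845036528.74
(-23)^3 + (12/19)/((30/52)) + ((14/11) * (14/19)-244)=-12967371/1045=-12408.97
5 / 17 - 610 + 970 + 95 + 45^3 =1556865 / 17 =91580.29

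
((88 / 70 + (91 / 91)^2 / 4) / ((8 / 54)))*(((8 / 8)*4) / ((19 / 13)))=74061 / 2660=27.84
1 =1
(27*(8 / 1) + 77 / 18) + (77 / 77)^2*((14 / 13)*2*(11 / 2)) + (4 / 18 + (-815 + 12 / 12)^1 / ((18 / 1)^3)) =8802487 / 37908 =232.21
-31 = -31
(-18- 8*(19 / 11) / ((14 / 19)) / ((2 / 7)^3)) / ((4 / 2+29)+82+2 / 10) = -90425 / 12452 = -7.26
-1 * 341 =-341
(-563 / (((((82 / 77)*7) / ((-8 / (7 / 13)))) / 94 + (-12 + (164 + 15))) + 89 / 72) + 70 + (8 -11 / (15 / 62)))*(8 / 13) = 28512721184 / 1587473355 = 17.96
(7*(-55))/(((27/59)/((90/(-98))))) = 16225/21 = 772.62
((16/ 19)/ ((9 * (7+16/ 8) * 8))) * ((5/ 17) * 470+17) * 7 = 36946/ 26163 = 1.41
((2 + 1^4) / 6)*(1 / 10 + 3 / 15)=3 / 20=0.15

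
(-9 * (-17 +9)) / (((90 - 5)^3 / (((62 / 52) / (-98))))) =-558 / 391197625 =-0.00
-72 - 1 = -73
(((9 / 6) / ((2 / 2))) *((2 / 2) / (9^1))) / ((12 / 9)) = 1 / 8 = 0.12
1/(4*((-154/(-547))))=547/616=0.89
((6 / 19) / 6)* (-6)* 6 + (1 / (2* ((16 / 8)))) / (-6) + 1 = -427 / 456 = -0.94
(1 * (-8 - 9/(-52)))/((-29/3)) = 1221/1508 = 0.81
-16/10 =-8/5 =-1.60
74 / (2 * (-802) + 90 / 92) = -3404 / 73739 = -0.05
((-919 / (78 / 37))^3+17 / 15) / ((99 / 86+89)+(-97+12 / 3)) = 8452596941743301 / 290663100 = 29080392.19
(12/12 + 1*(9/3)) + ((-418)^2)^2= 30528476180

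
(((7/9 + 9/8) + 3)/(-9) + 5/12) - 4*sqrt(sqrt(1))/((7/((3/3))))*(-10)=25339/4536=5.59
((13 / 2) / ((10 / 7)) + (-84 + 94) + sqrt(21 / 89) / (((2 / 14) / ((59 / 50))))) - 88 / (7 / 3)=-19.15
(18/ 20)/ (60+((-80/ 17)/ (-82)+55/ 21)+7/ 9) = 395199/ 27863380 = 0.01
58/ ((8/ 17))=493/ 4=123.25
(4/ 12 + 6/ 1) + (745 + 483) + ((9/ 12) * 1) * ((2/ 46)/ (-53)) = 18055819/ 14628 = 1234.33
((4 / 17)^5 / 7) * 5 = 5120 / 9938999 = 0.00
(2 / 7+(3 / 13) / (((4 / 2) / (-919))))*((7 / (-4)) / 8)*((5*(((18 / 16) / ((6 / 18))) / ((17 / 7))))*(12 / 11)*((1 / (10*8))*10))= 21.92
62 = 62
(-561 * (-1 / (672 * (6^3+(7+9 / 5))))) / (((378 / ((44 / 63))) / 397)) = 4083145 / 1498948416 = 0.00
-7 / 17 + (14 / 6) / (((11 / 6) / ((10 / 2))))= 1113 / 187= 5.95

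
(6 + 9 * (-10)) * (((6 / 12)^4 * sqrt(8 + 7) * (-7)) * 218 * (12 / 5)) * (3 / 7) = 41202 * sqrt(15) / 5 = 31914.93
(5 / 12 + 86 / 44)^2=5.62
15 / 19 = 0.79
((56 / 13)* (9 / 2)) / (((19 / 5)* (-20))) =-63 / 247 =-0.26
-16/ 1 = -16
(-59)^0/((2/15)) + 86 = 187/2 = 93.50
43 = 43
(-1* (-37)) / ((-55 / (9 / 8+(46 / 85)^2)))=-3032261 / 3179000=-0.95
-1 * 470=-470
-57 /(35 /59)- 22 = -4133 /35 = -118.09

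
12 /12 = 1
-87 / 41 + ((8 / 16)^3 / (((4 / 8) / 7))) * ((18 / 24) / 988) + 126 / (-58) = -80690679 / 18795712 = -4.29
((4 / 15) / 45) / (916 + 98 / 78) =52 / 8048925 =0.00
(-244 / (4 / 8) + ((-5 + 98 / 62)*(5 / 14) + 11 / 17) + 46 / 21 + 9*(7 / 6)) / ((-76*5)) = 1.25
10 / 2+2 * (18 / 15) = 37 / 5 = 7.40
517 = 517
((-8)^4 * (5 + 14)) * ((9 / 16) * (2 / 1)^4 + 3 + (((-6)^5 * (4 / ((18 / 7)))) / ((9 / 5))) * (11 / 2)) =-2875441152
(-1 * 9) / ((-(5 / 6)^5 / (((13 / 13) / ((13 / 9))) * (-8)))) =-124.03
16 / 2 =8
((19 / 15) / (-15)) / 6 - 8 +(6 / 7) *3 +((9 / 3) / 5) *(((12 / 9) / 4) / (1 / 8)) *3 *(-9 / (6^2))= -62773 / 9450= -6.64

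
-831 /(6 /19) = -5263 /2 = -2631.50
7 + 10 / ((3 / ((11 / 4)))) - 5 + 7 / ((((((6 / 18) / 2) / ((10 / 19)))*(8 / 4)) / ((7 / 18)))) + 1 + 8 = 2789 / 114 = 24.46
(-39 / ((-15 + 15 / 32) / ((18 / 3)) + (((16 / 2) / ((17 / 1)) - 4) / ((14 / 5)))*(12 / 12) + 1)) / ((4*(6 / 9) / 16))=1782144 / 20429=87.24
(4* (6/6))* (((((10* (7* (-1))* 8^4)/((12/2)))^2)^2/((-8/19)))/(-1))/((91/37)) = 21209931143519928320000/1053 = 20142384751680843608.74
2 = 2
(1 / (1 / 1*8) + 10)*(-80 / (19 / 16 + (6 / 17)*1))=-220320 / 419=-525.82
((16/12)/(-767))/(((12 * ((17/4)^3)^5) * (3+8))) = -1073741824/217352369570294842609869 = -0.00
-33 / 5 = -6.60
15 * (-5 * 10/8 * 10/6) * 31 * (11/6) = -213125/24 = -8880.21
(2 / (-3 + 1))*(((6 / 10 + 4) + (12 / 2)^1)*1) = -53 / 5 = -10.60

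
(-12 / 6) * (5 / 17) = -10 / 17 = -0.59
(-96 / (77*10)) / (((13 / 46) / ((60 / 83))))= -26496 / 83083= -0.32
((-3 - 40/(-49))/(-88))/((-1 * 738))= -0.00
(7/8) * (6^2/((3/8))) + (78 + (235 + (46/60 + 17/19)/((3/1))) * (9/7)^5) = 989.58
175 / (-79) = -2.22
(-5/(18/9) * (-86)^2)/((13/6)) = -110940/13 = -8533.85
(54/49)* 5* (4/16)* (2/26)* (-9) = -1215/1274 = -0.95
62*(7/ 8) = 217/ 4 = 54.25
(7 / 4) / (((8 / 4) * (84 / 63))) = 21 / 32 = 0.66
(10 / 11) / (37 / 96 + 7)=960 / 7799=0.12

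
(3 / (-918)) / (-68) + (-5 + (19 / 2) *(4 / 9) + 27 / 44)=-0.16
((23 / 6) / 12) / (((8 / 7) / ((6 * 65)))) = 10465 / 96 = 109.01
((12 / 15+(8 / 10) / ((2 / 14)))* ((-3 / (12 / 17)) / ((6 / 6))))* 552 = -75072 / 5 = -15014.40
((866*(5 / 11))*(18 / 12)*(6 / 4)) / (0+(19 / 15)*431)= 292275 / 180158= 1.62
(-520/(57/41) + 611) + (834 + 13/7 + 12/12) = 1073.82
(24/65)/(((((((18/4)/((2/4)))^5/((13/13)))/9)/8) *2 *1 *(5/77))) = 2464/710775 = 0.00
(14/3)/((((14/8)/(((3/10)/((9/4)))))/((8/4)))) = 32/45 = 0.71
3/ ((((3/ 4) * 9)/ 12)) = 16/ 3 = 5.33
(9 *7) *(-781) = -49203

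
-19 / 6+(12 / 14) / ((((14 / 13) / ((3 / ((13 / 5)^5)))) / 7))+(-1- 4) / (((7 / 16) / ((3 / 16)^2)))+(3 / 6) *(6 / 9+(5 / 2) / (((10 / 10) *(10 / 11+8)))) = -198445519 / 67175472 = -2.95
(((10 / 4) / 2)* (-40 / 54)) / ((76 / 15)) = -125 / 684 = -0.18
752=752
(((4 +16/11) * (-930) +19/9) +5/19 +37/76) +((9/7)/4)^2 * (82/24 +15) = -1573420195/310464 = -5067.96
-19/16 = -1.19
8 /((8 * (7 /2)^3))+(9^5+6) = 20255873 /343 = 59055.02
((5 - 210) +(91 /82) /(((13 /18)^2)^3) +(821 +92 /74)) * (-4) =-1408271015608 /563251481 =-2500.25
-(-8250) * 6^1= 49500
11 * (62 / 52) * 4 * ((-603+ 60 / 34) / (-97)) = 6970722 / 21437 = 325.17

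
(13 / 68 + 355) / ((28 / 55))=1328415 / 1904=697.70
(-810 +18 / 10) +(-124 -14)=-4731 / 5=-946.20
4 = 4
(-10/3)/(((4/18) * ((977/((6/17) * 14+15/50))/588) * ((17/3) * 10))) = -0.83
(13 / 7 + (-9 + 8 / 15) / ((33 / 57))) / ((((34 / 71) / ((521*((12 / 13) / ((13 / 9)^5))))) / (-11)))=64418831738028 / 2871951355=22430.34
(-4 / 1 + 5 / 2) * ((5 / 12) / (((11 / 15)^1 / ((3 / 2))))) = -225 / 176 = -1.28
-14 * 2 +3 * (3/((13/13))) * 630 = 5642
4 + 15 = 19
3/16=0.19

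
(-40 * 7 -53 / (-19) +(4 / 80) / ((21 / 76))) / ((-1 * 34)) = 276337 / 33915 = 8.15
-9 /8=-1.12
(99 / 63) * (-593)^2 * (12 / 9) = 736788.38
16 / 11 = 1.45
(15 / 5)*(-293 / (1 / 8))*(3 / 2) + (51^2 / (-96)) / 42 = -4725793 / 448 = -10548.65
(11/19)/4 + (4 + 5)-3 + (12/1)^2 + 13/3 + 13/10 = 155.78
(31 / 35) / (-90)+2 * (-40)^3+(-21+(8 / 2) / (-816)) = -13711050679 / 107100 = -128021.01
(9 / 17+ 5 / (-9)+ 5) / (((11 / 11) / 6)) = 1522 / 51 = 29.84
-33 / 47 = -0.70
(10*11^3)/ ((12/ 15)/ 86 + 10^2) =1430825/ 10751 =133.09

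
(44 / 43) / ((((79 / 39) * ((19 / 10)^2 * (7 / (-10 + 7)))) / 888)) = -457142400 / 8584219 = -53.25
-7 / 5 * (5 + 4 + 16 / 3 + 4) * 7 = -539 / 3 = -179.67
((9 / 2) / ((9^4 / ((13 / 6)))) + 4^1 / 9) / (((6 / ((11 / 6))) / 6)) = 0.82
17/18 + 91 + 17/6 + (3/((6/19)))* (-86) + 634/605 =-3926794/5445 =-721.17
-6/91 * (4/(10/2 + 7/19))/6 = -0.01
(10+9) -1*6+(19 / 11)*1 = 162 / 11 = 14.73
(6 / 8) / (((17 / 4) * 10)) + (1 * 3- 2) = 173 / 170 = 1.02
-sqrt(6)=-2.45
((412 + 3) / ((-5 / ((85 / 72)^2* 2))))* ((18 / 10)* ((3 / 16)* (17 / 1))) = -2038895 / 1536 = -1327.41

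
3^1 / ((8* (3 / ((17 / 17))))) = 1 / 8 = 0.12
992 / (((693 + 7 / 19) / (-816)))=-7689984 / 6587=-1167.45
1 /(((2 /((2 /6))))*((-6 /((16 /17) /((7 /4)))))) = -16 /1071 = -0.01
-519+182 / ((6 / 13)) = -374 / 3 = -124.67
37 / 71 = 0.52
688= 688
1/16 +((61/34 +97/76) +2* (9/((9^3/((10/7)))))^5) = 948831223491984937/302857127889872976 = 3.13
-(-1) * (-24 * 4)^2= 9216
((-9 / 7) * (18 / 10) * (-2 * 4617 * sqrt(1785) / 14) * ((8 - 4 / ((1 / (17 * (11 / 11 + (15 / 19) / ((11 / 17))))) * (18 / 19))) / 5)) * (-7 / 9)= 69181128 * sqrt(1785) / 1925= 1518364.41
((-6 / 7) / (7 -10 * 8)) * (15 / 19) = 90 / 9709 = 0.01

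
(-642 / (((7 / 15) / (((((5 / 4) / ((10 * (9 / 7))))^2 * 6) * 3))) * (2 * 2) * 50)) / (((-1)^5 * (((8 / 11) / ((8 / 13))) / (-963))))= -7934157 / 8320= -953.62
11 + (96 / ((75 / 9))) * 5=343 / 5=68.60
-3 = -3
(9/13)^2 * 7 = 567/169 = 3.36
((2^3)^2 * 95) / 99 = 6080 / 99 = 61.41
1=1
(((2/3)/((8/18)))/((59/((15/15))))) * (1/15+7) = 53/295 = 0.18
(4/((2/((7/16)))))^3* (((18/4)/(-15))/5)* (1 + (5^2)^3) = -8039577/12800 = -628.09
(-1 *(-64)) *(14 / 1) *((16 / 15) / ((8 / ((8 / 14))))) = 1024 / 15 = 68.27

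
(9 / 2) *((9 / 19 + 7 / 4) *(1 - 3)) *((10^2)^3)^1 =-380250000 / 19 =-20013157.89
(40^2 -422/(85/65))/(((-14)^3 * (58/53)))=-82203/193256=-0.43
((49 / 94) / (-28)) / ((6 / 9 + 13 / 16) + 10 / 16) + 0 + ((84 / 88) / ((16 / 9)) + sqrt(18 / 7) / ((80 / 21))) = 9 * sqrt(14) / 80 + 882399 / 1670944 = 0.95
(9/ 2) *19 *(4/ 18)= 19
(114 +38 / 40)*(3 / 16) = 6897 / 320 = 21.55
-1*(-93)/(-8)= -93/8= -11.62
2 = 2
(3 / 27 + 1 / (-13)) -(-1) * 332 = 38848 / 117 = 332.03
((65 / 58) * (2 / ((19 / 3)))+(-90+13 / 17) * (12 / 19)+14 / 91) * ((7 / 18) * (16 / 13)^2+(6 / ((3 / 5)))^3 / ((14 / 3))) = -15559318105988 / 1296495837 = -12001.06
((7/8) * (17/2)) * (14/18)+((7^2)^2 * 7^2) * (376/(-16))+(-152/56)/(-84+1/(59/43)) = -13691861103329/4952304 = -2764745.68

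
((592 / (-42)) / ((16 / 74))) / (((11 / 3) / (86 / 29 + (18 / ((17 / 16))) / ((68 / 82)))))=-38345690 / 92191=-415.94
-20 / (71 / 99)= -1980 / 71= -27.89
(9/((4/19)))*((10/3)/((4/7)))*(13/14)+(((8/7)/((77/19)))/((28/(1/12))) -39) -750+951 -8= 69827063/181104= 385.56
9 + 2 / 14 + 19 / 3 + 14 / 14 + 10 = 556 / 21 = 26.48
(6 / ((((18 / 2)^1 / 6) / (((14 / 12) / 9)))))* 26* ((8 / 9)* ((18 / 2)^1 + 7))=191.74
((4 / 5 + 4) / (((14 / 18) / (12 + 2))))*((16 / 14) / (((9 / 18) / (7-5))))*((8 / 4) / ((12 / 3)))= 6912 / 35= 197.49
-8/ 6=-1.33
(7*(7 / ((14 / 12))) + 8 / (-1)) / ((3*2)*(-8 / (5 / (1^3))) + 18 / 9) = -85 / 19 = -4.47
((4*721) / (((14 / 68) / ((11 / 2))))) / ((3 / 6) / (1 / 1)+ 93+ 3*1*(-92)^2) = 154088 / 50971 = 3.02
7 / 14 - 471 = -941 / 2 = -470.50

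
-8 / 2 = -4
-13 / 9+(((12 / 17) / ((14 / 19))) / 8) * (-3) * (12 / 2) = -7711 / 2142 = -3.60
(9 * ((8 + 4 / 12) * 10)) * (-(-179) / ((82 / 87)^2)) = 508069125 / 3362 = 151121.10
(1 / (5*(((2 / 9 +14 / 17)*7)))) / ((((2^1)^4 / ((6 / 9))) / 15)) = 153 / 8960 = 0.02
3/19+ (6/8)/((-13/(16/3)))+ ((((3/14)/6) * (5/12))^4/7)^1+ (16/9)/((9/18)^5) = 56.74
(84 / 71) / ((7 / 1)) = 12 / 71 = 0.17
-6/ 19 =-0.32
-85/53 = -1.60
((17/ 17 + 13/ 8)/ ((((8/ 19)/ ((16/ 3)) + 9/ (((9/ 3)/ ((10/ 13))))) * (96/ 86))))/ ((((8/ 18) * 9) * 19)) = 3913/ 301824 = 0.01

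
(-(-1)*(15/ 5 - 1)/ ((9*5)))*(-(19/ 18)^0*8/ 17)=-0.02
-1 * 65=-65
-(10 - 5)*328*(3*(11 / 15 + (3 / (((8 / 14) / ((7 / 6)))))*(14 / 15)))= -31734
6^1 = 6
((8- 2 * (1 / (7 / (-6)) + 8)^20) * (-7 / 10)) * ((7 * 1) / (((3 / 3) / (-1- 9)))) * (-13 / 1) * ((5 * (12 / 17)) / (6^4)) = 34438239203559026625222820145604430 / 83049093493432899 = 414673270410618363.63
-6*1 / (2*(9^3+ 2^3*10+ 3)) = -3 / 812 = -0.00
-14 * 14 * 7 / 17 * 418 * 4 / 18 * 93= -35556752 / 51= -697191.22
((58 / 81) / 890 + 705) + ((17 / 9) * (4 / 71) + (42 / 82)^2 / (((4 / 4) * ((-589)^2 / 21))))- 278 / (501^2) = 29348716539253515138151 / 41623119309764030355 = 705.11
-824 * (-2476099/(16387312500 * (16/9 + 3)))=510076394/19573734375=0.03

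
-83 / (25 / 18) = -1494 / 25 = -59.76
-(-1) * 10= 10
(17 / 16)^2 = 1.13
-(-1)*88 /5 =88 /5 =17.60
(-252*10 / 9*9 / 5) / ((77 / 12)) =-864 / 11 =-78.55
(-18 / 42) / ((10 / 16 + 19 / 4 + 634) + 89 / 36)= -216 / 323491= -0.00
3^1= 3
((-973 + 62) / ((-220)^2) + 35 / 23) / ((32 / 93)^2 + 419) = 14470183503 / 4035299906000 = 0.00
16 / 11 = 1.45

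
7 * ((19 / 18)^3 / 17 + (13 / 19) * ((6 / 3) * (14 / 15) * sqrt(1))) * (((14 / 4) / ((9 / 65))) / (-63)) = -1153978007 / 305165232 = -3.78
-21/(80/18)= -189/40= -4.72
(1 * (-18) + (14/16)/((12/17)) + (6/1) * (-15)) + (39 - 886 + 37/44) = -1006283/1056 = -952.92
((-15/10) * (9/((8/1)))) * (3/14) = -81/224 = -0.36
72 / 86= 36 / 43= 0.84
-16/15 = -1.07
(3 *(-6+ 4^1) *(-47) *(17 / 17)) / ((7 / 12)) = 3384 / 7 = 483.43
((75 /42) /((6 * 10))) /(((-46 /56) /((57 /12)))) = -95 /552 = -0.17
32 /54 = 16 /27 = 0.59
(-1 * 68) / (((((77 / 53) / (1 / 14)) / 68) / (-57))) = 6984552 / 539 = 12958.35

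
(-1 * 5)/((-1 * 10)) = 1/2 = 0.50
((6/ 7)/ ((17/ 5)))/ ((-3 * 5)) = -2/ 119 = -0.02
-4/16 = -1/4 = -0.25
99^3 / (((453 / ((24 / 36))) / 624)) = 134548128 / 151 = 891047.21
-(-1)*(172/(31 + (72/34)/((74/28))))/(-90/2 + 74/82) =-1108927/9041356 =-0.12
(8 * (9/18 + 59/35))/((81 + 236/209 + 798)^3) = 5587149348/217844285624669305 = 0.00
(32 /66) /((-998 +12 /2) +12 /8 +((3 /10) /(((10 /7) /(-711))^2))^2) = 16000000 /182232962074632777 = 0.00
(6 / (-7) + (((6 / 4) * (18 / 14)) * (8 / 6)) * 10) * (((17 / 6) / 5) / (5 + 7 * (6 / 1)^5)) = 493 / 1905295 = 0.00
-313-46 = -359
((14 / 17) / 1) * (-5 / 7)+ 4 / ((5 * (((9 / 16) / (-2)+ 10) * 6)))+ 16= 1223318 / 79305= 15.43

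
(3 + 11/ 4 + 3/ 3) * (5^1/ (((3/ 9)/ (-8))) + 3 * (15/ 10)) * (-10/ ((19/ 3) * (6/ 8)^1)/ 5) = 6237/ 19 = 328.26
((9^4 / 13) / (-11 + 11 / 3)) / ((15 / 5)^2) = -2187 / 286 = -7.65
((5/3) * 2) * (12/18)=20/9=2.22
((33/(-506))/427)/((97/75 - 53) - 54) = 225/155721776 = 0.00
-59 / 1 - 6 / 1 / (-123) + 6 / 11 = -26341 / 451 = -58.41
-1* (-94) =94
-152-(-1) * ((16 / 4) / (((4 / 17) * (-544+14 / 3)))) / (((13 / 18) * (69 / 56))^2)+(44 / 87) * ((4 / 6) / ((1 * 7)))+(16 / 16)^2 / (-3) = -20127996574321 / 132138522243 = -152.32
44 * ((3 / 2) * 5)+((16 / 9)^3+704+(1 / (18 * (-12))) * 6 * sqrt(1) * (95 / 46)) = 139442593 / 134136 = 1039.56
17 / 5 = 3.40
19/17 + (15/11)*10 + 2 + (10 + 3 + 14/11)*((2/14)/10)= 221979/13090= 16.96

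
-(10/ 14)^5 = -3125/ 16807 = -0.19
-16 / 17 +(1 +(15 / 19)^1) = 274 / 323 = 0.85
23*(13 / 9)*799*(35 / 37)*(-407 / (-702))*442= 1563607045 / 243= 6434596.89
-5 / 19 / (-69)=5 / 1311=0.00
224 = 224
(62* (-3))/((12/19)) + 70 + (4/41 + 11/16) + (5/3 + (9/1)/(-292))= -31904771/143664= -222.08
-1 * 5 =-5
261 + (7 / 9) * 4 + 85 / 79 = 188548 / 711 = 265.19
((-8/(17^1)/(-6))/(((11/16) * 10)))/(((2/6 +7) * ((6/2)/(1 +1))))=32/30855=0.00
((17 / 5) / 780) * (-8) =-34 / 975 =-0.03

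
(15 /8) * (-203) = -3045 /8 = -380.62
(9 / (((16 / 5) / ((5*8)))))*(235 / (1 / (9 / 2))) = 475875 / 4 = 118968.75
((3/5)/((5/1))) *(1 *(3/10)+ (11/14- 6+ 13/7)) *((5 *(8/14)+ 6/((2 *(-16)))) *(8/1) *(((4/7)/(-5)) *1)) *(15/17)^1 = 575874/728875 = 0.79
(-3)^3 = -27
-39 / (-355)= 39 / 355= 0.11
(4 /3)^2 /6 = 8 /27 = 0.30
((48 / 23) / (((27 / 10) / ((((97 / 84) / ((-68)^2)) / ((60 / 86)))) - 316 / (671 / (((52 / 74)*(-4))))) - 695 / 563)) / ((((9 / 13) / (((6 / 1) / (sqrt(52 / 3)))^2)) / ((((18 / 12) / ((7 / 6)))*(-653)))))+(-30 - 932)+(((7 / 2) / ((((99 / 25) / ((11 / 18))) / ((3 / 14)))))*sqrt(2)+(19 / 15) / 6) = -2044378698274529965211 / 2124061267078404990+25*sqrt(2) / 216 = -962.32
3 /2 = 1.50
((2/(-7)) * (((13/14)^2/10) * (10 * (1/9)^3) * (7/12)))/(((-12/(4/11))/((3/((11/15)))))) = 845/34577928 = 0.00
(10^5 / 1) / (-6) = -50000 / 3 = -16666.67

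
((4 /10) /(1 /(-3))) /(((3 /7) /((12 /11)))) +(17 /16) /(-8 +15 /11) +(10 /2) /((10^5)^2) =-5162724999197 /1606000000000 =-3.21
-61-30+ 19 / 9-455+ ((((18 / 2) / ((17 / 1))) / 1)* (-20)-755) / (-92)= -7538645 / 14076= -535.57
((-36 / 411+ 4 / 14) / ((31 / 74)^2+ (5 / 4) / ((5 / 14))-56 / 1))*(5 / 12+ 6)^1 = -2861210 / 117763419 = -0.02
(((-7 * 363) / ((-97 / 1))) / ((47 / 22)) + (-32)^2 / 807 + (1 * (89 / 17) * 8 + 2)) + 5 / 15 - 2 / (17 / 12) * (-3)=61.98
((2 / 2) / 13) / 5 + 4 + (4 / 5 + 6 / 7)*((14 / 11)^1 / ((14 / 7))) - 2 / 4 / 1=4.57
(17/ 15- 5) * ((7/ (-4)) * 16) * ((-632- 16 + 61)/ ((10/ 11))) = -5243084/ 75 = -69907.79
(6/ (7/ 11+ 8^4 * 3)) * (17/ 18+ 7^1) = 1573/ 405525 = 0.00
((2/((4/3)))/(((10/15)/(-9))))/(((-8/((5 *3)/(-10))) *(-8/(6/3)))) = 243/256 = 0.95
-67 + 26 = -41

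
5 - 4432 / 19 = -4337 / 19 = -228.26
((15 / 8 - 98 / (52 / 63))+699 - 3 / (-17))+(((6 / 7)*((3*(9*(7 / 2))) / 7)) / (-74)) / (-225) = 6666298881 / 11447800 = 582.32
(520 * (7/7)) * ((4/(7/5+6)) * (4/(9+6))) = 74.95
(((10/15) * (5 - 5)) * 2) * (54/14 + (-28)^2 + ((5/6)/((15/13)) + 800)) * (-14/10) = 0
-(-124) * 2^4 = 1984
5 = 5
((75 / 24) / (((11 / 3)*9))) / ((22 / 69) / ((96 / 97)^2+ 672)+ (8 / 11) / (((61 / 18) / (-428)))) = -13881071550 / 13463823563627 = -0.00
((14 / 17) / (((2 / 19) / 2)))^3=18821096 / 4913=3830.88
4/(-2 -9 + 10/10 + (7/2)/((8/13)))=-64/69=-0.93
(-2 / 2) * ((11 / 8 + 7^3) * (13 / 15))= -7163 / 24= -298.46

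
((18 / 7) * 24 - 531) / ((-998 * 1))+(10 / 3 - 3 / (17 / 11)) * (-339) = -55992833 / 118762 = -471.47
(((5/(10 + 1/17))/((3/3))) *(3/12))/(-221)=-5/8892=-0.00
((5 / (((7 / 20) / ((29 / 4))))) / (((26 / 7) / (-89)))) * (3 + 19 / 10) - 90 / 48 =-1264885 / 104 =-12162.36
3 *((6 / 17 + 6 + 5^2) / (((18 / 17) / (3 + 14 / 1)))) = 9061 / 6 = 1510.17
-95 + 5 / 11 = -1040 / 11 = -94.55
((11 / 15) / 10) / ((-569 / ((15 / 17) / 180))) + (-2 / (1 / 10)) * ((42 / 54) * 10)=-155.56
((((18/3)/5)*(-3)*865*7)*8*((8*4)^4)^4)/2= -105408660063838747000980897792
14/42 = 1/3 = 0.33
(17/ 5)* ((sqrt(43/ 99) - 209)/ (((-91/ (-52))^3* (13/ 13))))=-227392/ 1715 + 1088* sqrt(473)/ 56595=-132.17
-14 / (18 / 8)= -56 / 9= -6.22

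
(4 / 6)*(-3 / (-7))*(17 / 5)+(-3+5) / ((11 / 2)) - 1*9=-2951 / 385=-7.66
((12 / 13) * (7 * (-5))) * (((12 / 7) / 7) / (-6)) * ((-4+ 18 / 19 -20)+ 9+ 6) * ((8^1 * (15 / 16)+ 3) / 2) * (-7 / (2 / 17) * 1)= 819315 / 247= 3317.06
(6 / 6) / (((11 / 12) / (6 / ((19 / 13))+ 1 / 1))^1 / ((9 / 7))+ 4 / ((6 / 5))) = 10476 / 36383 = 0.29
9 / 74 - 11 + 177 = 12293 / 74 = 166.12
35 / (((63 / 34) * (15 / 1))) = 34 / 27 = 1.26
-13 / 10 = -1.30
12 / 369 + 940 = 115624 / 123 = 940.03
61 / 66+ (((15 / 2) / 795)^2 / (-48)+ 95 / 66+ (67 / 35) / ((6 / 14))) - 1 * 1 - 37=-924588023 / 29663040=-31.17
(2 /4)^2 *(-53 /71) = -53 /284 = -0.19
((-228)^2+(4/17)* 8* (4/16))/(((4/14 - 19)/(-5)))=30930760/2227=13888.98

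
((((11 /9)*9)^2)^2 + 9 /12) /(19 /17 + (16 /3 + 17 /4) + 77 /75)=24890975 /19937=1248.48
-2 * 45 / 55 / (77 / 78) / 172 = -0.01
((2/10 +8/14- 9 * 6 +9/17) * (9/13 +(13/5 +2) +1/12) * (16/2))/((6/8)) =-1284256/425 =-3021.78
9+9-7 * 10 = -52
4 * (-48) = -192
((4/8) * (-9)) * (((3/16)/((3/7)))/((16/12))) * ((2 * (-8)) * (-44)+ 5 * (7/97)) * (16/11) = -12913047/8536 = -1512.77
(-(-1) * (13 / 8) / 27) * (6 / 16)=13 / 576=0.02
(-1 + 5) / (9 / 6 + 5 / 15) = 24 / 11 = 2.18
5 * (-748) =-3740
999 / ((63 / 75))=8325 / 7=1189.29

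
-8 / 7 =-1.14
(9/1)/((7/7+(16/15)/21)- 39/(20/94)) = -5670/114817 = -0.05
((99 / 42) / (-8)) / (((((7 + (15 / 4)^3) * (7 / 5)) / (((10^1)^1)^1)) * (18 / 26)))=-28600 / 561981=-0.05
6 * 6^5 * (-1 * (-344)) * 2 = 32099328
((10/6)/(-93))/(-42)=0.00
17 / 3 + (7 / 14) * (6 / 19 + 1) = 721 / 114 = 6.32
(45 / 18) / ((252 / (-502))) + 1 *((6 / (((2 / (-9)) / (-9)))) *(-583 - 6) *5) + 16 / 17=-3065797643 / 4284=-715639.04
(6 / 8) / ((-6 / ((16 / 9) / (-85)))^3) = 128 / 4029274125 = 0.00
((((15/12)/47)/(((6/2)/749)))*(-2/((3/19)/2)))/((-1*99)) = 71155/41877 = 1.70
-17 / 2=-8.50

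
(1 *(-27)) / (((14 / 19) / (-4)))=1026 / 7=146.57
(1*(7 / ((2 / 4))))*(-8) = -112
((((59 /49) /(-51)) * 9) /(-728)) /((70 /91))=177 /466480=0.00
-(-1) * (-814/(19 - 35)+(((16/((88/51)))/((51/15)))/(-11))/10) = 49223/968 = 50.85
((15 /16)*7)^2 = 11025 /256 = 43.07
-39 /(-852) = 13 /284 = 0.05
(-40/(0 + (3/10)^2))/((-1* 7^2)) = 4000/441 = 9.07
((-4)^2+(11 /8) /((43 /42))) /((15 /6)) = 2983 /430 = 6.94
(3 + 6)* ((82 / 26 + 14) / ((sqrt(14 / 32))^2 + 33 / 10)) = 160560 / 3887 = 41.31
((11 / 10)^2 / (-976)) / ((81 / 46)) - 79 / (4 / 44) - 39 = -3589145183 / 3952800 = -908.00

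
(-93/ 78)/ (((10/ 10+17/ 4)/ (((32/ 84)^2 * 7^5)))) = -194432/ 351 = -553.94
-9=-9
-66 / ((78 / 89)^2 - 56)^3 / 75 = 496981290961 / 95154137169317600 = 0.00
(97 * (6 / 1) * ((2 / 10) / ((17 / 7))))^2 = 16597476 / 7225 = 2297.23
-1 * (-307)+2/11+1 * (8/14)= 23697/77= 307.75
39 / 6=13 / 2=6.50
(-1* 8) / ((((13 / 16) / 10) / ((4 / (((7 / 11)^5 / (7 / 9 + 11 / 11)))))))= -13193297920 / 1966419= -6709.30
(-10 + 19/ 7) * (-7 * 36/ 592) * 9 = 27.91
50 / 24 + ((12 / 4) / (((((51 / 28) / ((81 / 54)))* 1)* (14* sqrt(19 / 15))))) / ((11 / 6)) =18* sqrt(285) / 3553 + 25 / 12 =2.17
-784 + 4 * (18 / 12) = -778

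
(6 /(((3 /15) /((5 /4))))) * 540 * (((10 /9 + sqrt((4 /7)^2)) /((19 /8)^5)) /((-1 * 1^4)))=-7815168000 /17332693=-450.89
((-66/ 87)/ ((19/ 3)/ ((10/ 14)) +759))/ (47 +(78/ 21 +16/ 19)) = -21945/ 1145194427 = -0.00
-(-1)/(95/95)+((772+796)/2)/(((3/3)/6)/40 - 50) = -176161/11999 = -14.68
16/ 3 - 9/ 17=4.80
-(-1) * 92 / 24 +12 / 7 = 233 / 42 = 5.55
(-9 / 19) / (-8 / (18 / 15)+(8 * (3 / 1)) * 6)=-27 / 7828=-0.00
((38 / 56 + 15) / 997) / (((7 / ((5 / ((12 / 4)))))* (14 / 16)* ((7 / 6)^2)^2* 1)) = 1896480 / 821072371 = 0.00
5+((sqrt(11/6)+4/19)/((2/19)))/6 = 19 *sqrt(66)/72+16/3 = 7.48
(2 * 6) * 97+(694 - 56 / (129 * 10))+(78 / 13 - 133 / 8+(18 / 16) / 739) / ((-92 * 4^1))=1857.99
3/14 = 0.21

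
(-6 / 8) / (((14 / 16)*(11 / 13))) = -78 / 77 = -1.01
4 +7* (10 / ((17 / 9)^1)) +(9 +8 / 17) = 859 / 17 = 50.53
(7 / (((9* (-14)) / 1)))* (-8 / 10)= 2 / 45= 0.04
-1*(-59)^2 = -3481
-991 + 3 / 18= -5945 / 6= -990.83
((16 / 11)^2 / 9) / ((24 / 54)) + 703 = 85127 / 121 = 703.53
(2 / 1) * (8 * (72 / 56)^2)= 1296 / 49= 26.45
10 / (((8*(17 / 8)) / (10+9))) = 190 / 17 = 11.18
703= 703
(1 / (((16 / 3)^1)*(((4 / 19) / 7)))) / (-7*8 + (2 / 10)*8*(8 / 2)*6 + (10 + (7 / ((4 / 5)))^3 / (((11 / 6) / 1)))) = 0.02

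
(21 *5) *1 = 105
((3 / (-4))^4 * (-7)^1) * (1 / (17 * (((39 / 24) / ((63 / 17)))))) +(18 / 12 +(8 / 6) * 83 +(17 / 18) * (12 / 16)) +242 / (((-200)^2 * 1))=1057444559 / 9392500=112.58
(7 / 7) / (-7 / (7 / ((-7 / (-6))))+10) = 0.11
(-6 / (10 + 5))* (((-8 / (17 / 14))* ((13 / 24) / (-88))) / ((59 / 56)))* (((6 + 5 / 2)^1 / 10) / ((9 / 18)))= -1274 / 48675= -0.03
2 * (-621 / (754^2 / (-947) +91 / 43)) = 50575482 / 24360011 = 2.08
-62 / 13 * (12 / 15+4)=-1488 / 65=-22.89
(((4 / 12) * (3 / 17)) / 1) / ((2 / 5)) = 5 / 34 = 0.15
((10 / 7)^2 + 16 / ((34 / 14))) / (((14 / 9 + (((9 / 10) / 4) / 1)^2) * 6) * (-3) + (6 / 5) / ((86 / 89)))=-247267200 / 792871891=-0.31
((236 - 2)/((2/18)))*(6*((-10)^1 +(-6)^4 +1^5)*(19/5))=308988108/5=61797621.60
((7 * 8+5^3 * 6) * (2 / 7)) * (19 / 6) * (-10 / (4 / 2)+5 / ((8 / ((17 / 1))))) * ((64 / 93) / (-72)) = -2470 / 63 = -39.21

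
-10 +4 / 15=-146 / 15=-9.73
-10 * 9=-90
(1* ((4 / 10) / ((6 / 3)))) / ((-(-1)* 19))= 1 / 95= 0.01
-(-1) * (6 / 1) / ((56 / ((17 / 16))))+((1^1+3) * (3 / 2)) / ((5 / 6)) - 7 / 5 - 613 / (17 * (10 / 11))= -1285233 / 38080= -33.75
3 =3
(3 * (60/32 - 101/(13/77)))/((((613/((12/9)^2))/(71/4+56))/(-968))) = 8855358380/23907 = 370408.60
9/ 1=9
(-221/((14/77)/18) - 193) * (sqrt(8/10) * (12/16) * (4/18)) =-22072 * sqrt(5)/15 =-3290.30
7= 7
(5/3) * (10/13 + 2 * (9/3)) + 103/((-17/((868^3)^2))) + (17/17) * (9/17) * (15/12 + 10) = -6871952898678742551917/2652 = -2591234124690325245.82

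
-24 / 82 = -0.29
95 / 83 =1.14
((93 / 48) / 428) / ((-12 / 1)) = -31 / 82176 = -0.00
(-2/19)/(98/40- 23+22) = -40/551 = -0.07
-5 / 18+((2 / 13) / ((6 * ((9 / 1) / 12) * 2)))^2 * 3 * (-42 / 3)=-2647 / 9126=-0.29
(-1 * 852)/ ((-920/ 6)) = 639/ 115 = 5.56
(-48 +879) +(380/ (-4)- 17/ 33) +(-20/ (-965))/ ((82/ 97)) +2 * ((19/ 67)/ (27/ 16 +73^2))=57765399791603/ 78537941427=735.51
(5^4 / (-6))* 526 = -164375 / 3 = -54791.67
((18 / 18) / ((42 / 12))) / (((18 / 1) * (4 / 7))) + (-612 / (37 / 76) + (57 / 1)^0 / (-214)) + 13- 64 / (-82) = -7265072111 / 5843484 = -1243.28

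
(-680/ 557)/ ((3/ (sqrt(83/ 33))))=-680 * sqrt(2739)/ 55143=-0.65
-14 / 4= -7 / 2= -3.50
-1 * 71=-71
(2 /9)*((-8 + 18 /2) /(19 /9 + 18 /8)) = 8 /157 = 0.05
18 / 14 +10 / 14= 2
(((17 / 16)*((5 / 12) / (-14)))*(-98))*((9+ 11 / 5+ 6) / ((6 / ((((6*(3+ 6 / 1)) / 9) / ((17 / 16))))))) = 301 / 6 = 50.17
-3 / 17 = -0.18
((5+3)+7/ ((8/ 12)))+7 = 51/ 2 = 25.50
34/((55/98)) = 3332/55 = 60.58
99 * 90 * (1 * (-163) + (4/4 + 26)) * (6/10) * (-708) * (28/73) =14413158144/73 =197440522.52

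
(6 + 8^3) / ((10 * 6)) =259 / 30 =8.63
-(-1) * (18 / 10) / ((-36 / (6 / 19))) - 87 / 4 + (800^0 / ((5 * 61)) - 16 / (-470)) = -23672297 / 1089460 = -21.73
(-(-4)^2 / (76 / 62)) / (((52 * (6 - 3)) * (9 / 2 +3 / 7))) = -0.02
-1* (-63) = 63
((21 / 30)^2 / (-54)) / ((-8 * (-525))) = -7 / 3240000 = -0.00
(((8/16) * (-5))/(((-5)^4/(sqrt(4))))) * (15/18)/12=-1/1800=-0.00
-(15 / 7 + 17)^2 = -17956 / 49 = -366.45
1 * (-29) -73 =-102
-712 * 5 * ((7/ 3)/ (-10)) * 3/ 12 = 623/ 3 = 207.67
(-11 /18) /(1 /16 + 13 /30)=-440 /357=-1.23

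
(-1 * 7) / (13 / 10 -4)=70 / 27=2.59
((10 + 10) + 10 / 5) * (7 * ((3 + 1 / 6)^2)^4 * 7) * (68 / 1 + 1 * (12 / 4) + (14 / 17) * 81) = 21429842861570759 / 14276736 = 1501032369.13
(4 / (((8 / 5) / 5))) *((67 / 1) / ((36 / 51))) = 28475 / 24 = 1186.46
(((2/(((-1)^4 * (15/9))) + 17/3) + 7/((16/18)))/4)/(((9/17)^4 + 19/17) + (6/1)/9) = 147748649/74682560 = 1.98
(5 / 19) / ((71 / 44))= 220 / 1349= 0.16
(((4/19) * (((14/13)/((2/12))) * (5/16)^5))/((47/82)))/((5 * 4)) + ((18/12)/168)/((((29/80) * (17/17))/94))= 2.32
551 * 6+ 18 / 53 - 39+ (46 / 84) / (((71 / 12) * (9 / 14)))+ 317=121395706 / 33867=3584.48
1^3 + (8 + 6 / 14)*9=538 / 7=76.86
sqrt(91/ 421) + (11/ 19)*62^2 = sqrt(38311)/ 421 + 42284/ 19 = 2225.94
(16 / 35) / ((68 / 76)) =304 / 595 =0.51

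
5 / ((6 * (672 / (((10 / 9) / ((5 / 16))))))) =5 / 1134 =0.00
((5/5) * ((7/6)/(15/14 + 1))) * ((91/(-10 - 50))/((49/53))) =-4823/5220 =-0.92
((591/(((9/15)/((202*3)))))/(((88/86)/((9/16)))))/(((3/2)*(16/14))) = 269504865/1408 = 191409.71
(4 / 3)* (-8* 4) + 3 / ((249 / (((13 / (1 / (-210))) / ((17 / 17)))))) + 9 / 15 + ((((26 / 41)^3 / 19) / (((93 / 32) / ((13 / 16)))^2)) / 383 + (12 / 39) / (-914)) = -801675785108003663023 / 10694918792379420495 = -74.96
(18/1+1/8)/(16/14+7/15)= 15225/1352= 11.26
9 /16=0.56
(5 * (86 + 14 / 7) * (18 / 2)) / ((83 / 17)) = 67320 / 83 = 811.08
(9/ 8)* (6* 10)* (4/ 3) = 90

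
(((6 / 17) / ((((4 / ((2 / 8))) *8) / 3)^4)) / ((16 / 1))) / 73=243 / 2665027207168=0.00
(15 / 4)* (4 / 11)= 15 / 11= 1.36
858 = 858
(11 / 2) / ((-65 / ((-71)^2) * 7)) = -55451 / 910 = -60.94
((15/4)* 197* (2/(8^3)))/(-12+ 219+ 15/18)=8865/638464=0.01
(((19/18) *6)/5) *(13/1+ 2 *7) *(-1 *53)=-9063/5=-1812.60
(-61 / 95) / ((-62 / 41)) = 2501 / 5890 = 0.42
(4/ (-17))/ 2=-2/ 17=-0.12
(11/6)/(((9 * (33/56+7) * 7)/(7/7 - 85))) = -1232/3825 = -0.32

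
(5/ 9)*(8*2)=80/ 9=8.89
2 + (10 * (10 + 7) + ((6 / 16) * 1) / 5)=6883 / 40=172.08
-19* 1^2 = -19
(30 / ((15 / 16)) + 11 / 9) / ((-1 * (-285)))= 299 / 2565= 0.12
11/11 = 1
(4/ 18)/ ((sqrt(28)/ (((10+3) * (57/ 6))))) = 247 * sqrt(7)/ 126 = 5.19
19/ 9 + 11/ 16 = 403/ 144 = 2.80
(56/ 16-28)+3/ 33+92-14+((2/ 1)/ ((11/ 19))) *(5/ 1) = 1559/ 22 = 70.86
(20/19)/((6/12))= 40/19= 2.11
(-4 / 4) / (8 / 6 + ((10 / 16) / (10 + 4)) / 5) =-336 / 451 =-0.75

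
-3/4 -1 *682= -2731/4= -682.75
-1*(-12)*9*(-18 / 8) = -243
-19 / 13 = -1.46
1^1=1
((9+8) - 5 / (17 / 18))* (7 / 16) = 5.12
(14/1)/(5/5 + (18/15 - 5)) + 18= 13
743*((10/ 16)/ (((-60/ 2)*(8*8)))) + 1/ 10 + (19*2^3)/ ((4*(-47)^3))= -226813997/ 1594721280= -0.14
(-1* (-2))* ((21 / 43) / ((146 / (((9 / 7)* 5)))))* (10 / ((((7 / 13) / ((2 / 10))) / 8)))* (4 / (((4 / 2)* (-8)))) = -7020 / 21973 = -0.32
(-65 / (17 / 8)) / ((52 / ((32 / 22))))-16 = -3152 / 187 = -16.86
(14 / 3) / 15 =14 / 45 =0.31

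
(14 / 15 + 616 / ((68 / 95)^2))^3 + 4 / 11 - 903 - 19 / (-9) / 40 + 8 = 1560993479035833562471 / 896107249125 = 1741971712.16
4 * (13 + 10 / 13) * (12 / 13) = 8592 / 169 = 50.84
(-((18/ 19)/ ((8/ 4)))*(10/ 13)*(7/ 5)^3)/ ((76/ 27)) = -83349/ 234650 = -0.36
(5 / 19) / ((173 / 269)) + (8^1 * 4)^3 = 107709761 / 3287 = 32768.41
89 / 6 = 14.83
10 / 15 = 2 / 3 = 0.67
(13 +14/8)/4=59/16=3.69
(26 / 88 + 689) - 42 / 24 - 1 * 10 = 7453 / 11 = 677.55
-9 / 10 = -0.90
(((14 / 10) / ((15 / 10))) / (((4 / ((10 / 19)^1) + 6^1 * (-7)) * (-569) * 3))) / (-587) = -7 / 258518322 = -0.00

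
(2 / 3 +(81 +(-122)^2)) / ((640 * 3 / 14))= 314279 / 2880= 109.12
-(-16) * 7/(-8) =-14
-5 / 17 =-0.29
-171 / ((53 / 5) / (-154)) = 131670 / 53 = 2484.34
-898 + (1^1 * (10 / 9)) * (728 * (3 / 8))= -1784 / 3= -594.67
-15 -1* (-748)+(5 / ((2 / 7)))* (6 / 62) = 45551 / 62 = 734.69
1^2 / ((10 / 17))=17 / 10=1.70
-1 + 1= 0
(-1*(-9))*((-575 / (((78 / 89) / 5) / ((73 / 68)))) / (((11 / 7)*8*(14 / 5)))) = -280183125 / 311168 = -900.42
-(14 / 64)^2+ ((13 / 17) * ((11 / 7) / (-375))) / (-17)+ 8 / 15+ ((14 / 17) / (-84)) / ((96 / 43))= 1121618621 / 2330496000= 0.48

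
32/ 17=1.88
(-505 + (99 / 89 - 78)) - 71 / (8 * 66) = -582.02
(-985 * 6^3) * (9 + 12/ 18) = -2056680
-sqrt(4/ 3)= -2 * sqrt(3)/ 3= -1.15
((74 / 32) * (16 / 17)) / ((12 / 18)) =111 / 34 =3.26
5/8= 0.62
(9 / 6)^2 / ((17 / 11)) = 99 / 68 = 1.46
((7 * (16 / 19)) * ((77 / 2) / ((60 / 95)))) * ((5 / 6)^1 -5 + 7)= 9163 / 9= 1018.11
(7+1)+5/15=25/3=8.33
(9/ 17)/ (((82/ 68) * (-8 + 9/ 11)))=-198/ 3239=-0.06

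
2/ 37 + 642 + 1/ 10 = 237597/ 370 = 642.15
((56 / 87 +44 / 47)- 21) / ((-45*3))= 79409 / 552015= 0.14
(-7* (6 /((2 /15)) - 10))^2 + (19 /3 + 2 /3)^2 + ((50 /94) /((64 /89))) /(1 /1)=180704817 /3008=60074.74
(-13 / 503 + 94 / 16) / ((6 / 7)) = 164759 / 24144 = 6.82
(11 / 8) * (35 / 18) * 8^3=12320 / 9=1368.89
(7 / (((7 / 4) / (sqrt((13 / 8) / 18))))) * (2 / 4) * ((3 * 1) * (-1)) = -sqrt(13) / 2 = -1.80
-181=-181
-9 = -9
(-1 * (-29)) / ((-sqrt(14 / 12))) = -29 * sqrt(42) / 7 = -26.85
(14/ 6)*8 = 56/ 3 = 18.67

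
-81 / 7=-11.57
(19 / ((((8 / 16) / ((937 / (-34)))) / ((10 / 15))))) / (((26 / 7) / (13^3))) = -21060949 / 51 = -412959.78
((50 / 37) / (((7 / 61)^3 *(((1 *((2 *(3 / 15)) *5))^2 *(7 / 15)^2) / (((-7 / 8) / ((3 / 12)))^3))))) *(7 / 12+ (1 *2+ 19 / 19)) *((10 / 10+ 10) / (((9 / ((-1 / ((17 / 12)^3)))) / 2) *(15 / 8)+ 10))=124016.50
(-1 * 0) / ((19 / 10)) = 0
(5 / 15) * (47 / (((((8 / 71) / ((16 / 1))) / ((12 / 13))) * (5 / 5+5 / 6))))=160176 / 143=1120.11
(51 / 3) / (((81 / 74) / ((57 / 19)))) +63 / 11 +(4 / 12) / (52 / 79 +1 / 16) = 14281165 / 270567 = 52.78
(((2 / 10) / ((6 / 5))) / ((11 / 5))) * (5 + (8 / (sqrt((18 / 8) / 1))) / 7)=0.44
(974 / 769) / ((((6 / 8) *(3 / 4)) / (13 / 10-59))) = -4495984 / 34605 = -129.92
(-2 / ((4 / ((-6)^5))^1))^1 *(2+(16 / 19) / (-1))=85536 / 19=4501.89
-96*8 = -768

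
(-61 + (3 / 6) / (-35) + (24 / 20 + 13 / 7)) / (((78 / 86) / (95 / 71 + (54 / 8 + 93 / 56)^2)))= -2799699726581 / 607850880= -4605.90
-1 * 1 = -1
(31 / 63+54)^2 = 11785489 / 3969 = 2969.38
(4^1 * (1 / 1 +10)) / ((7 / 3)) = 132 / 7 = 18.86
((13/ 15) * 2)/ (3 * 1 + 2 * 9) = 0.08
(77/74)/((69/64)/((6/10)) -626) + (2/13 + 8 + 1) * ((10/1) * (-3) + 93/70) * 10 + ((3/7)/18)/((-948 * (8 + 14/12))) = -202270189490779/77068811820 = -2624.54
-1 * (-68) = 68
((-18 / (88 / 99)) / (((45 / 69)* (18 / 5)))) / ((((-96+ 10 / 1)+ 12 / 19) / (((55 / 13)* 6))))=216315 / 84344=2.56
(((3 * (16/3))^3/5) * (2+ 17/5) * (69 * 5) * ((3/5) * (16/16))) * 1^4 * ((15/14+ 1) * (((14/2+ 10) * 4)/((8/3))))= 8464518144/175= 48368675.11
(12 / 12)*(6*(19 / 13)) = 114 / 13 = 8.77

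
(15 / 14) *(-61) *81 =-74115 / 14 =-5293.93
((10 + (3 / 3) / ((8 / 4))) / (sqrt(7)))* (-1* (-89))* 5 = 1335* sqrt(7) / 2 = 1766.04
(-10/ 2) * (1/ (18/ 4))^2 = -20/ 81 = -0.25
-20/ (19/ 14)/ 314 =-140/ 2983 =-0.05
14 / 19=0.74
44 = 44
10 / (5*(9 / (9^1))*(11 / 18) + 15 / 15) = 180 / 73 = 2.47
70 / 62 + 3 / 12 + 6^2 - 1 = 4511 / 124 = 36.38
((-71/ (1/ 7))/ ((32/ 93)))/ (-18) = 15407/ 192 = 80.24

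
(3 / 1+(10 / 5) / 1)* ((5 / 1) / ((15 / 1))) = 5 / 3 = 1.67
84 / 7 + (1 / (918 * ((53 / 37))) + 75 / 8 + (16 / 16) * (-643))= -120978023 / 194616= -621.62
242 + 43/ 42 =10207/ 42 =243.02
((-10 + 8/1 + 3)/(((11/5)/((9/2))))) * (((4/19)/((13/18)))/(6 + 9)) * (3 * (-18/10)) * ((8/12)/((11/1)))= -1944/149435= -0.01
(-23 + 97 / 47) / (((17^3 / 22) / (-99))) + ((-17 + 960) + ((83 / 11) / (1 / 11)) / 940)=4398252279 / 4618220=952.37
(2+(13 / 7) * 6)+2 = 106 / 7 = 15.14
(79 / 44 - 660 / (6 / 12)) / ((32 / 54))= -1566027 / 704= -2224.47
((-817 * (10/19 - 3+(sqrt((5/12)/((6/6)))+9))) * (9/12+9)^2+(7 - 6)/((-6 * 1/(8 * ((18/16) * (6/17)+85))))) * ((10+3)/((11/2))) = -1344529823/1122 - 5384847 * sqrt(15)/176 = -1316829.90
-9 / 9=-1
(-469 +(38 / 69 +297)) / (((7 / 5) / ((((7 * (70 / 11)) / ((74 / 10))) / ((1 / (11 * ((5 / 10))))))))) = -10351250 / 2553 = -4054.54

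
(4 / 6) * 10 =20 / 3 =6.67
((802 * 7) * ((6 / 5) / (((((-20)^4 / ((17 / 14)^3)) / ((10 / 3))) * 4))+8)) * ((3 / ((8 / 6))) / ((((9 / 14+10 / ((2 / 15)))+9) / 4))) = 4225326870339 / 884800000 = 4775.46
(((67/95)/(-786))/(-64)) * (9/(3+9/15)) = 67/1911552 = 0.00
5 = 5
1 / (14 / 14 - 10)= -0.11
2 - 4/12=1.67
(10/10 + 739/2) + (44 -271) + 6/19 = 5465/38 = 143.82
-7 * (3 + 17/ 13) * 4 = -120.62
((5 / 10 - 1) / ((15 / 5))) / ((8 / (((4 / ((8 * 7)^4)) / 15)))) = -1 / 1770209280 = -0.00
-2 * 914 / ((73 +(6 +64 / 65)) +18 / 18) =-29705 / 1316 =-22.57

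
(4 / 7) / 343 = 4 / 2401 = 0.00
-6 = -6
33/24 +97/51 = 3.28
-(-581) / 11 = 581 / 11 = 52.82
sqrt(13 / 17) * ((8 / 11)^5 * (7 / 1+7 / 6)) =802816 * sqrt(221) / 8213601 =1.45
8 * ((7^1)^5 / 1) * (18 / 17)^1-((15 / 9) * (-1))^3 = 65347741 / 459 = 142369.81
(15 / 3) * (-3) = -15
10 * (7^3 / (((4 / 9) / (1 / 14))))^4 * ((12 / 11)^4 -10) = -11883375068335785 / 14992384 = -792627447.93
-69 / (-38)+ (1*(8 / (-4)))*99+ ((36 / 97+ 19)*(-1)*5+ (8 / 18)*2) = -9691817 / 33174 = -292.15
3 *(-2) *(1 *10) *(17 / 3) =-340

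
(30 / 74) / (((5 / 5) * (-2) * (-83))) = 15 / 6142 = 0.00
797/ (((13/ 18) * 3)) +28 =5146/ 13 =395.85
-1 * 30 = -30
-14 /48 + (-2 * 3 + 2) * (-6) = 569 /24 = 23.71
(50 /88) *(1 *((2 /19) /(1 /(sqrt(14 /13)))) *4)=50 *sqrt(182) /2717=0.25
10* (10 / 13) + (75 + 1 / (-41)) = 44062 / 533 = 82.67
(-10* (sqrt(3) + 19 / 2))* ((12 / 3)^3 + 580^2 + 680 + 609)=-32086535 - 3377530* sqrt(3)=-37936588.56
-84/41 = -2.05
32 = 32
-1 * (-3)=3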